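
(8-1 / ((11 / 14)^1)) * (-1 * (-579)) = 42846 / 11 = 3895.09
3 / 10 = 0.30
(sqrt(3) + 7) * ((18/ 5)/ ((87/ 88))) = 528 * sqrt(3)/ 145 + 3696/ 145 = 31.80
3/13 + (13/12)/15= 709/2340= 0.30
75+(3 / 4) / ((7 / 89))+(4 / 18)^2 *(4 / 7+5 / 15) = 575485 / 6804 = 84.58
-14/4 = -7/2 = -3.50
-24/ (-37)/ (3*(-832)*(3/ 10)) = -5/ 5772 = -0.00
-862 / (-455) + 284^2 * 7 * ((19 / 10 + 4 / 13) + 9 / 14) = 732276686 / 455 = 1609399.31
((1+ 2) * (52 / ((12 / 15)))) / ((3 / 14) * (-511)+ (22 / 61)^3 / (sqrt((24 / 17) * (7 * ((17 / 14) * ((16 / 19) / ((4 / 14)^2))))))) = -1.78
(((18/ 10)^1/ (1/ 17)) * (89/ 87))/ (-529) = -4539/ 76705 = -0.06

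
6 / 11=0.55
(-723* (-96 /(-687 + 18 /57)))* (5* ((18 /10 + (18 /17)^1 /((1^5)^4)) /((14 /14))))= -106818912 /73933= -1444.81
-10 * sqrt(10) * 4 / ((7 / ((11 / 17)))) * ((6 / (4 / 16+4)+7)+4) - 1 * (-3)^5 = 243 - 92840 * sqrt(10) / 2023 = 97.88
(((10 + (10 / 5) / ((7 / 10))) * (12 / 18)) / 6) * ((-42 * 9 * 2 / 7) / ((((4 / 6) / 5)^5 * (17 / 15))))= -1537734375 / 476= -3230534.40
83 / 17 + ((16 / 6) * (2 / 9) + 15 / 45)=2666 / 459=5.81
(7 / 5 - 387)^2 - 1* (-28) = 148715.36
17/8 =2.12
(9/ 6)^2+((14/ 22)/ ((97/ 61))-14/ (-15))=229417/ 64020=3.58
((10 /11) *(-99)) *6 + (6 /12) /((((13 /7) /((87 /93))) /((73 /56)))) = -539.67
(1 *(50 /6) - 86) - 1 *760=-2513 /3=-837.67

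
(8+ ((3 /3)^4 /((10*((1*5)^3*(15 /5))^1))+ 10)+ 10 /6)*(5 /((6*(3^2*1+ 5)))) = 73751 /63000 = 1.17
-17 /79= -0.22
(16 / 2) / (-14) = -4 / 7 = -0.57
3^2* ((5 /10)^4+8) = 1161 /16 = 72.56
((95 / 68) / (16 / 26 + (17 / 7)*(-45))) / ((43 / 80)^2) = -13832000 / 310840937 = -0.04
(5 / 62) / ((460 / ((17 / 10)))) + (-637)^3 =-14743405615103 / 57040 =-258474853.00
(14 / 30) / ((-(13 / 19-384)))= 133 / 109245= 0.00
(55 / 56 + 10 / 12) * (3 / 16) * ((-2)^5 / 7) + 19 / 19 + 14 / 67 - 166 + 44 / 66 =-6527149 / 39396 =-165.68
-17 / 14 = -1.21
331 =331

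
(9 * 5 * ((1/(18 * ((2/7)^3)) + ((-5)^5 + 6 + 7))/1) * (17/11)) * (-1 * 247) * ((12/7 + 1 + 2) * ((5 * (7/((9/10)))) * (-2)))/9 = -2176214369.21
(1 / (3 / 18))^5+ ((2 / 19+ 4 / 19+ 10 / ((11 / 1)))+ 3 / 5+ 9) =8137232 / 1045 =7786.82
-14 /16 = -7 /8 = -0.88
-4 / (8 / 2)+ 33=32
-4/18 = -2/9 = -0.22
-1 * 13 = -13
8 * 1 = 8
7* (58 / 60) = 203 / 30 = 6.77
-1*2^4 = -16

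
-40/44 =-10/11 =-0.91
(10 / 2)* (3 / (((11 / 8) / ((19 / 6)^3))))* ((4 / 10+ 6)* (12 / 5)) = 877952 / 165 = 5320.92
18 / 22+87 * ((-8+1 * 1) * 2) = -1217.18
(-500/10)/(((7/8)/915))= -366000/7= -52285.71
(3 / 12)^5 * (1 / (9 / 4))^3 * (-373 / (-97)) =373 / 1131408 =0.00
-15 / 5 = -3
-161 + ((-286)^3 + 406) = -23393411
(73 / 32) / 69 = 0.03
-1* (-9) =9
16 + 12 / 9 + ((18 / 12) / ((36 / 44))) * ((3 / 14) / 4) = 5857 / 336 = 17.43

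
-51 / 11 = -4.64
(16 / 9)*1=16 / 9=1.78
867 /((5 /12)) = 10404 /5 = 2080.80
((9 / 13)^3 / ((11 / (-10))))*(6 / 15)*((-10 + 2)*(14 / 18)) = 0.75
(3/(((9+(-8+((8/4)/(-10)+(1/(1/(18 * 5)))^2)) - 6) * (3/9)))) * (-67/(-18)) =335/80948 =0.00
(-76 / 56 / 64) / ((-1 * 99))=19 / 88704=0.00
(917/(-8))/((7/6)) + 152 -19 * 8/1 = -393/4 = -98.25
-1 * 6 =-6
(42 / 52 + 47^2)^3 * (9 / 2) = 1706970424242375 / 35152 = 48559695728.33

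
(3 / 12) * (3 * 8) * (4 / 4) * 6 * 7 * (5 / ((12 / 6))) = 630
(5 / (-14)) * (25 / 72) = -125 / 1008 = -0.12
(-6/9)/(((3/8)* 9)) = -16/81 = -0.20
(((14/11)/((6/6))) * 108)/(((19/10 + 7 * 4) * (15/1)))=1008/3289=0.31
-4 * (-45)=180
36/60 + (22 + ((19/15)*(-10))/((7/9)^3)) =-7411/1715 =-4.32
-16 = -16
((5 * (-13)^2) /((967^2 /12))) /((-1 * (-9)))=0.00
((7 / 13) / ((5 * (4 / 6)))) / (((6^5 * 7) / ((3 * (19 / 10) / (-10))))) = -19 / 11232000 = -0.00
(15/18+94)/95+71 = 41039/570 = 72.00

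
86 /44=43 /22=1.95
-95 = -95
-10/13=-0.77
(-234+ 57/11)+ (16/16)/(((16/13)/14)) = -19135/88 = -217.44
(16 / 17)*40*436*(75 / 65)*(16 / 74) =33484800 / 8177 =4095.00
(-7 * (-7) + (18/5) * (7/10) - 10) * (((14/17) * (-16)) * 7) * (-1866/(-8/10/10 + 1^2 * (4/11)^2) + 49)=4587270635136/33575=136627569.18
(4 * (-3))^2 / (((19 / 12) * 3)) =576 / 19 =30.32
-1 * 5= -5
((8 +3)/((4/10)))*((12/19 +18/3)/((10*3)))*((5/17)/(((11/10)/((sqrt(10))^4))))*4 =210000/323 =650.15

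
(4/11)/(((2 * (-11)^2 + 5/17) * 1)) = 68/45309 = 0.00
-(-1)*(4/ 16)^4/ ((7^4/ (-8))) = -0.00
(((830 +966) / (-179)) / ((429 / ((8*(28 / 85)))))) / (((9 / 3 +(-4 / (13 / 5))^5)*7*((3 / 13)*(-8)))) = -2667368912 / 3142292770485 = -0.00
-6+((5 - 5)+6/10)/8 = -237/40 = -5.92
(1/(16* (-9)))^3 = -1/2985984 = -0.00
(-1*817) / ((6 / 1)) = -817 / 6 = -136.17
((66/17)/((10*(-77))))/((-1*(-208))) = -0.00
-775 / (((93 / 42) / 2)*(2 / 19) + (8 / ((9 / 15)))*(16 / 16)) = -57.62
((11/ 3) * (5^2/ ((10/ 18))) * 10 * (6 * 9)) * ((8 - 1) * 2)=1247400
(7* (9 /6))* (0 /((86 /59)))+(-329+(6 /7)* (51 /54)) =-6892 /21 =-328.19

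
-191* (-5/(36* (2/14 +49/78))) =86905/2526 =34.40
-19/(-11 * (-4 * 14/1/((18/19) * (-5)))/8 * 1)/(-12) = -15/154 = -0.10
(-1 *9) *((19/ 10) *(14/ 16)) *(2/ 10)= -1197/ 400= -2.99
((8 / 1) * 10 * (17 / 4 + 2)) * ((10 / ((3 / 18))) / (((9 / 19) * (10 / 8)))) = 152000 / 3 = 50666.67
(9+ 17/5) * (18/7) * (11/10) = 6138/175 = 35.07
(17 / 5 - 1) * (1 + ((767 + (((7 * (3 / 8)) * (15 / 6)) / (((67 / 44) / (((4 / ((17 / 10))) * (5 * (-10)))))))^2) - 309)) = 4009220644068 / 6486605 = 618076.89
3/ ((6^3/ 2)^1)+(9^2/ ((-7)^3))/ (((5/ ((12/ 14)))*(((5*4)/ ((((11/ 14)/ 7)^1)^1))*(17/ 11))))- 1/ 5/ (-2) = 57434792/ 450007425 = 0.13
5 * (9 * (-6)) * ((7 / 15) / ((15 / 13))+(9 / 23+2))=-86808 / 115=-754.85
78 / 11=7.09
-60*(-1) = 60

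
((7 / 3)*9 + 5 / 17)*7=2534 / 17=149.06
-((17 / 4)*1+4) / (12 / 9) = -99 / 16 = -6.19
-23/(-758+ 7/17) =391/12879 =0.03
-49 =-49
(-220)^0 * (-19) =-19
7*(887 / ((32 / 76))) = 117971 / 8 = 14746.38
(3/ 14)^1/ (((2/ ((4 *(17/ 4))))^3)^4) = 1747866711689283/ 57344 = 30480376529.18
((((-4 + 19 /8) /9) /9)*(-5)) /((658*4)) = 65 /1705536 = 0.00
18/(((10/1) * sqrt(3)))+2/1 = 3 * sqrt(3)/5+2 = 3.04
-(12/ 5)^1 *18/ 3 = -72/ 5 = -14.40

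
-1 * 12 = -12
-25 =-25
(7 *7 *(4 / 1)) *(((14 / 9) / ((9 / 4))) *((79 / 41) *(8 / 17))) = 6936832 / 56457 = 122.87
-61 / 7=-8.71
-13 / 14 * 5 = -65 / 14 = -4.64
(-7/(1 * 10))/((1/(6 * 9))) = -189/5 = -37.80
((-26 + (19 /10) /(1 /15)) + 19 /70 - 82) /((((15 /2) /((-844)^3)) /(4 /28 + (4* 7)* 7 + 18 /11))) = 1256112574541.34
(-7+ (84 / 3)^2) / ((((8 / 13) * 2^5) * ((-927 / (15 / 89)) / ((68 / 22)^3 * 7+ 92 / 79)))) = -91993022485 / 61689656512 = -1.49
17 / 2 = 8.50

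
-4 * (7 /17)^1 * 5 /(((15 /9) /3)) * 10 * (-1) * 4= 10080 /17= 592.94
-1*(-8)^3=512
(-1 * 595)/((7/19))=-1615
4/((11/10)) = 40/11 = 3.64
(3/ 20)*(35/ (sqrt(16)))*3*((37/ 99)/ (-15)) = -259/ 2640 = -0.10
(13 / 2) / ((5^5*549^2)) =13 / 1883756250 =0.00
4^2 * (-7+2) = -80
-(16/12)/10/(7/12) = -8/35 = -0.23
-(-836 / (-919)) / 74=-418 / 34003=-0.01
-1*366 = -366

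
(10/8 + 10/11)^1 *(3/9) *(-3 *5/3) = -475/132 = -3.60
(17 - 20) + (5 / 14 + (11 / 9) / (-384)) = -64013 / 24192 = -2.65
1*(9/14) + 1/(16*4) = 295/448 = 0.66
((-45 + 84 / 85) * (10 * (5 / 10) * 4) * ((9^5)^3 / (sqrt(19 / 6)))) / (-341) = 3080954900664327636 * sqrt(114) / 110143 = 298662616465616.35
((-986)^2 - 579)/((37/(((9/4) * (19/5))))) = 166146507/740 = 224522.31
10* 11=110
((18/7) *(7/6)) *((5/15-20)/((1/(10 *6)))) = -3540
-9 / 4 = -2.25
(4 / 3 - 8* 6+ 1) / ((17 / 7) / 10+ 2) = -9590 / 471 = -20.36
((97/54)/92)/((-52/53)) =-0.02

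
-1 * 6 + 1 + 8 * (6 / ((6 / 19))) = 147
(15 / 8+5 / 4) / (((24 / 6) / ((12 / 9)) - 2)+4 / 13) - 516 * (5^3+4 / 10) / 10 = -21992051 / 3400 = -6468.25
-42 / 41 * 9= -378 / 41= -9.22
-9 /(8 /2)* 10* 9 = -405 /2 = -202.50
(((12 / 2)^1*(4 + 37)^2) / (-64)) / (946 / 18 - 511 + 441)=45387 / 5024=9.03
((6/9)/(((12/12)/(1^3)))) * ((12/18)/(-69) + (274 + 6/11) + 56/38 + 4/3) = 23997364/129789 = 184.90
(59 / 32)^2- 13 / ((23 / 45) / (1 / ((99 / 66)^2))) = -186177 / 23552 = -7.90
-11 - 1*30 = -41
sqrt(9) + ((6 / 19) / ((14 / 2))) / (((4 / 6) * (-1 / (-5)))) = 444 / 133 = 3.34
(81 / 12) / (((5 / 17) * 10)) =459 / 200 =2.30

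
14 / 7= 2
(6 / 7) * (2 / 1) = 12 / 7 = 1.71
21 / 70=3 / 10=0.30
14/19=0.74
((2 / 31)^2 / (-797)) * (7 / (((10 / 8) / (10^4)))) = -224000 / 765917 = -0.29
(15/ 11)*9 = 12.27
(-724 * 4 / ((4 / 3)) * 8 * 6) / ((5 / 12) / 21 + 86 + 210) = -26272512 / 74597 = -352.19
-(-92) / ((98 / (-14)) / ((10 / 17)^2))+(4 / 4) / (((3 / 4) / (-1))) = -35692 / 6069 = -5.88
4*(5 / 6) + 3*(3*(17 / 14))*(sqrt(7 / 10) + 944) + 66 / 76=153*sqrt(70) / 140 + 8235977 / 798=10329.92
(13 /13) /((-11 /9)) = -9 /11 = -0.82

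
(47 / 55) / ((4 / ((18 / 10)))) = 423 / 1100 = 0.38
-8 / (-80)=1 / 10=0.10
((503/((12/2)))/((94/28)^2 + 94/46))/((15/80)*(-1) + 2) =18140192/5221653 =3.47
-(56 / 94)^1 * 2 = -56 / 47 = -1.19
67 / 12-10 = -53 / 12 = -4.42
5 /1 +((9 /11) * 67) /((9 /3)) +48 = 71.27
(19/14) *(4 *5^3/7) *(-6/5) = -5700/49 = -116.33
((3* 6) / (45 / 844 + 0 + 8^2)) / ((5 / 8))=121536 / 270305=0.45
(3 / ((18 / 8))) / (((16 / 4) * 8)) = 1 / 24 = 0.04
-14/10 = -7/5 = -1.40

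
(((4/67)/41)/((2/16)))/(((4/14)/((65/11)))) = 7280/30217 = 0.24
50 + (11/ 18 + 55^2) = 55361/ 18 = 3075.61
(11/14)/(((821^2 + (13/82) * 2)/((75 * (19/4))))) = 214225/515866288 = 0.00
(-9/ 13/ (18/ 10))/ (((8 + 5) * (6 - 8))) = 5/ 338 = 0.01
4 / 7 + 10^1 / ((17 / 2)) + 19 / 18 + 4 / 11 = 74623 / 23562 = 3.17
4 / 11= 0.36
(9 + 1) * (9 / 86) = 45 / 43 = 1.05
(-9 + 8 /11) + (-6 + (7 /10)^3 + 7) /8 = -713227 /88000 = -8.10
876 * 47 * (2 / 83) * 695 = 689506.99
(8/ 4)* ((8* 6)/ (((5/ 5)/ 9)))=864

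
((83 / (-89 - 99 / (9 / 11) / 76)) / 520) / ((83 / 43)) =-817 / 895050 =-0.00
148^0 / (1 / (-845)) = -845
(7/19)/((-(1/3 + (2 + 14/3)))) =-1/19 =-0.05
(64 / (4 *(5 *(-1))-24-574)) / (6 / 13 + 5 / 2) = -832 / 23793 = -0.03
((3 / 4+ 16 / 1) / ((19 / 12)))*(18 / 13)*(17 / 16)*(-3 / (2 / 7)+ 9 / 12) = -92259 / 608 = -151.74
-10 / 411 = -0.02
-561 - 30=-591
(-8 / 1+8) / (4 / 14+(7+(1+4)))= 0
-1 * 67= -67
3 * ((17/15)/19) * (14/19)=238/1805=0.13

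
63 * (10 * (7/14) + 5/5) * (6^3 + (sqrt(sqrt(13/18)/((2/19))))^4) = 425145/4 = 106286.25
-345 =-345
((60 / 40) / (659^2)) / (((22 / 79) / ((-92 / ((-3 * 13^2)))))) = 1817 / 807328379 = 0.00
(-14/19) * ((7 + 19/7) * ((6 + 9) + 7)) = -157.47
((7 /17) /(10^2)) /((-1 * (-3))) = 0.00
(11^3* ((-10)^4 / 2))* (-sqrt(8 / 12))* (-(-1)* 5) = -27168923.73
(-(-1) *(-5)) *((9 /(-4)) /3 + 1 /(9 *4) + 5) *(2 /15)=-77 /27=-2.85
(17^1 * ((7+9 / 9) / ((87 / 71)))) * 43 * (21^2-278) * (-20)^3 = -541431232000 / 87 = -6223347494.25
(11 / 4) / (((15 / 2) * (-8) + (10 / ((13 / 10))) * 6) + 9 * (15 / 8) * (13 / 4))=0.07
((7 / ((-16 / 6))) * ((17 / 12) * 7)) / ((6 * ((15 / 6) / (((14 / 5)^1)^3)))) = -285719 / 7500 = -38.10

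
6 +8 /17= 110 /17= 6.47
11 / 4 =2.75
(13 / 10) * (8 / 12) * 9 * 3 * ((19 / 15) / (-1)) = -741 / 25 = -29.64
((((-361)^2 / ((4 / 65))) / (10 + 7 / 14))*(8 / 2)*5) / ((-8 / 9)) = -127062975 / 28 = -4537963.39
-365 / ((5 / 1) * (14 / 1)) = -73 / 14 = -5.21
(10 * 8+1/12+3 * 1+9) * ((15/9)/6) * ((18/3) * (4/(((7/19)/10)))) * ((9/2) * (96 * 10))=503880000/7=71982857.14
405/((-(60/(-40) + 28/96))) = 335.17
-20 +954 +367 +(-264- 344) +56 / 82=28441 / 41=693.68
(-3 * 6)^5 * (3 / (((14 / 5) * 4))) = -506134.29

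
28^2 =784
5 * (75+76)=755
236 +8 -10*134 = -1096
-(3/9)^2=-1/9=-0.11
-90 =-90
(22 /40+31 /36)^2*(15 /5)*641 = 3829.14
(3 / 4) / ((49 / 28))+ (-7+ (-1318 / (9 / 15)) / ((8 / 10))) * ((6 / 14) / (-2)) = 16529 / 28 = 590.32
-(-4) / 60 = 1 / 15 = 0.07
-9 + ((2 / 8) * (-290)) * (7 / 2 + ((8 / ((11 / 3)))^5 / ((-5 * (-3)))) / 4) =-207750617 / 644204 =-322.49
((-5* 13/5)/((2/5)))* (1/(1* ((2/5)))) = -325/4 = -81.25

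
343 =343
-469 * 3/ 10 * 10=-1407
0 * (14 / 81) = 0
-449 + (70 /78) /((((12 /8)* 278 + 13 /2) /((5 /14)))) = -449.00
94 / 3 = 31.33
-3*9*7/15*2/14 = -1.80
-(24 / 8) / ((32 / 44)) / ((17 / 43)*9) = -473 / 408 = -1.16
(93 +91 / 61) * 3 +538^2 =17673376 / 61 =289727.48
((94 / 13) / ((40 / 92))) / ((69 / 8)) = 376 / 195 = 1.93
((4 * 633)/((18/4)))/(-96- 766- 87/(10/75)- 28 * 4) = -3376/9759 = -0.35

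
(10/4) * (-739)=-3695/2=-1847.50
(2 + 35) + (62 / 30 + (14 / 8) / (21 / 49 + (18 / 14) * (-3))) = 38.56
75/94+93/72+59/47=3773/1128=3.34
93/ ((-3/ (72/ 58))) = -1116/ 29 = -38.48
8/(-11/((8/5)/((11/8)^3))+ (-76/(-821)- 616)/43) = -1156808704/4655539475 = -0.25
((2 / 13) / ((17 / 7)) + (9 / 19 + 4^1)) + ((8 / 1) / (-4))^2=35847 / 4199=8.54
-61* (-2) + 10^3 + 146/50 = 28123/25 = 1124.92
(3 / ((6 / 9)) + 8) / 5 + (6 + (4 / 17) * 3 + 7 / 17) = 327 / 34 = 9.62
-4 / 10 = -2 / 5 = -0.40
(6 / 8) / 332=3 / 1328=0.00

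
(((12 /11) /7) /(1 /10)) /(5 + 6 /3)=120 /539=0.22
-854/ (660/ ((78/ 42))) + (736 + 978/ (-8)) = 403489/ 660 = 611.35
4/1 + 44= 48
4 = 4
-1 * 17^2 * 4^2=-4624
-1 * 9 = -9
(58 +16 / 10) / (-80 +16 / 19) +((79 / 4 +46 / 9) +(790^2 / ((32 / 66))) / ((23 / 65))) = 2831357631383 / 778320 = 3637780.90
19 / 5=3.80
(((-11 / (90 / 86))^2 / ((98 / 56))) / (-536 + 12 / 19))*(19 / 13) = -80766169 / 468611325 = -0.17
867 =867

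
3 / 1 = 3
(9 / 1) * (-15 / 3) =-45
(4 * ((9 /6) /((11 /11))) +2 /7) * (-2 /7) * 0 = 0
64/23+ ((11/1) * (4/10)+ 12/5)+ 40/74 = 43074/4255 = 10.12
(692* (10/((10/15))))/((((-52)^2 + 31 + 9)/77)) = 291.28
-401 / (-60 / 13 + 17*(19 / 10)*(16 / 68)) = -26065 / 194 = -134.36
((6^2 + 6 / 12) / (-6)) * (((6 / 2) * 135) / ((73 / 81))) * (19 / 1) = -207765 / 4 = -51941.25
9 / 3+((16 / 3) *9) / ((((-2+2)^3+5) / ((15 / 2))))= 75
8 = 8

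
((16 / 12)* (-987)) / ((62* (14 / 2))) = -3.03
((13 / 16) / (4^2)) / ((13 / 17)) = 17 / 256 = 0.07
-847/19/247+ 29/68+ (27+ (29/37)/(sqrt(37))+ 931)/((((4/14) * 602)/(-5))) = -378775447/13722332 - 145 * sqrt(37)/235468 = -27.61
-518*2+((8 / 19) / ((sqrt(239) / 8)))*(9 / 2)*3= -1036+864*sqrt(239) / 4541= -1033.06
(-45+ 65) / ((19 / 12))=240 / 19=12.63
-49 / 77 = -7 / 11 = -0.64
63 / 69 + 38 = 38.91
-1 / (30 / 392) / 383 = -196 / 5745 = -0.03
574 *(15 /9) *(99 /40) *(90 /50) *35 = 596673 /4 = 149168.25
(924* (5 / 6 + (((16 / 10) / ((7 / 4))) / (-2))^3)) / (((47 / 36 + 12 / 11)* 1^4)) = 1653528888 / 5812625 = 284.47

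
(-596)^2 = 355216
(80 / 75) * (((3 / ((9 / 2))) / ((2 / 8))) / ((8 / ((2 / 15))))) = 32 / 675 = 0.05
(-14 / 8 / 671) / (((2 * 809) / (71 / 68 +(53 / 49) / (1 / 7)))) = -4101 / 295304416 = -0.00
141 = 141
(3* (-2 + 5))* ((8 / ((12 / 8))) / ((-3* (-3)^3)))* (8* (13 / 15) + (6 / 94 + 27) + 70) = 1173088 / 19035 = 61.63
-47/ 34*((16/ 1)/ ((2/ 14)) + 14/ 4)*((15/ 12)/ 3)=-18095/ 272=-66.53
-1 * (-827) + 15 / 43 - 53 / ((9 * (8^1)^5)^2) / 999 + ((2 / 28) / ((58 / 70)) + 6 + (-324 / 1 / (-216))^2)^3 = 128173815025285901312189 / 91119814365111386112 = 1406.65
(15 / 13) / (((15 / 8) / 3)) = 24 / 13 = 1.85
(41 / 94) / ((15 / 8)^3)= 0.07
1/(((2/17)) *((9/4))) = 34/9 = 3.78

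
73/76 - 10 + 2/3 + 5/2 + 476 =107189/228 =470.13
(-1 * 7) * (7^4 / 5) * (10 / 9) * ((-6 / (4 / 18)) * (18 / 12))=151263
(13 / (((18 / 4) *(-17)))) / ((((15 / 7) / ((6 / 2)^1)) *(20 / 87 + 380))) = -2639 / 4217700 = -0.00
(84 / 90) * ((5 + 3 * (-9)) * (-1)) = 308 / 15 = 20.53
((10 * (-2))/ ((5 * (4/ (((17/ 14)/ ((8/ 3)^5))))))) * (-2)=4131/ 229376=0.02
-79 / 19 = -4.16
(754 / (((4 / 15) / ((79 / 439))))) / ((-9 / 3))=-148915 / 878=-169.61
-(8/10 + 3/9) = -17/15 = -1.13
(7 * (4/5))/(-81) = -28/405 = -0.07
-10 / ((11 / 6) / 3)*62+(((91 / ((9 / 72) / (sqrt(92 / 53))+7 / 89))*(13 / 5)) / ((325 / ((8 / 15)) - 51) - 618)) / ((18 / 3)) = -10293420194152 / 10334045205 - 599714752*sqrt(1219) / 939458655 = -1018.36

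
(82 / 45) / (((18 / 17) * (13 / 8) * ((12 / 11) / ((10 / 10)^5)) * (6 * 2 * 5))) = 7667 / 473850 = 0.02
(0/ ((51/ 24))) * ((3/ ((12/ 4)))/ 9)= 0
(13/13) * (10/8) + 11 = 49/4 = 12.25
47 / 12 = 3.92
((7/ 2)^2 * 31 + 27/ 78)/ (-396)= -19765/ 20592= -0.96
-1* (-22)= 22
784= 784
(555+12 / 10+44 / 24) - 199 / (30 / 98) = -2761 / 30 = -92.03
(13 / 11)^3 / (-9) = -2197 / 11979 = -0.18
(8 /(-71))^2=64 /5041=0.01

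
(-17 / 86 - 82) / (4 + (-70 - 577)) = 7069 / 55298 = 0.13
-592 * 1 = -592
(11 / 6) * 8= 44 / 3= 14.67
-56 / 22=-28 / 11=-2.55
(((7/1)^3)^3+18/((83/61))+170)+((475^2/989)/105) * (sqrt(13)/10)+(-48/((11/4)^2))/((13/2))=9025 * sqrt(13)/41538+5268550371009/130559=40353790.04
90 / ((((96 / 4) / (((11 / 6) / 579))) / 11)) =0.13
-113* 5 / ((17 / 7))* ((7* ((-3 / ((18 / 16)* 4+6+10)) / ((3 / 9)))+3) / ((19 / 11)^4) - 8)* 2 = 338462659010 / 90833737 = 3726.18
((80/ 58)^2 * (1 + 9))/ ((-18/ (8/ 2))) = -32000/ 7569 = -4.23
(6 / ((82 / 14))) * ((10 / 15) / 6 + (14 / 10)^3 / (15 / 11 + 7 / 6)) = 3144638 / 2567625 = 1.22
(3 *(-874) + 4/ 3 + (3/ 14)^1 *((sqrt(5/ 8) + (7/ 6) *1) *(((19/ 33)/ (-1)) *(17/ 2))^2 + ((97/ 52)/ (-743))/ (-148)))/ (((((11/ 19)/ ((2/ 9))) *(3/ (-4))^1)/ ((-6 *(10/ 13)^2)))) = -216546801178527250/ 45580775419179 + 99112550 *sqrt(10)/ 42513471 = -4743.46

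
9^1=9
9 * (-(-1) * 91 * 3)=2457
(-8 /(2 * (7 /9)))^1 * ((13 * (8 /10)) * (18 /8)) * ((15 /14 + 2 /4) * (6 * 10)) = -555984 /49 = -11346.61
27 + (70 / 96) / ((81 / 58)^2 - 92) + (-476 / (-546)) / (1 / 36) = 2758676461 / 47256612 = 58.38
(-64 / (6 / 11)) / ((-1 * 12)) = 88 / 9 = 9.78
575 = 575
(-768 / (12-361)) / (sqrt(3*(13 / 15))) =768*sqrt(65) / 4537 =1.36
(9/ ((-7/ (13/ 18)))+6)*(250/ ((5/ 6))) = 10650/ 7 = 1521.43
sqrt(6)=2.45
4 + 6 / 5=26 / 5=5.20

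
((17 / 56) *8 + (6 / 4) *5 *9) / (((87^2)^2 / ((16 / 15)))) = 7832 / 6015424905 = 0.00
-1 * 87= -87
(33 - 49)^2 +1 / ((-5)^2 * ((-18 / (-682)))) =57941 / 225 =257.52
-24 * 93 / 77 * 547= -1220904 / 77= -15855.90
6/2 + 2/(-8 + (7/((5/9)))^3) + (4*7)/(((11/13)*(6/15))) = 234854071/2739517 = 85.73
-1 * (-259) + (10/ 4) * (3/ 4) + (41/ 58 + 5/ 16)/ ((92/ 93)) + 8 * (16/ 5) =61365169/ 213440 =287.51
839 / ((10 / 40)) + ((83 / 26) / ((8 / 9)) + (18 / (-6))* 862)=160907 / 208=773.59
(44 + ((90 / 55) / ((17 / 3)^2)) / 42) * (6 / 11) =5874954 / 244783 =24.00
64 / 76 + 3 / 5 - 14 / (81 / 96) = -38861 / 2565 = -15.15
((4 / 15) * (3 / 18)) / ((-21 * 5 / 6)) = -0.00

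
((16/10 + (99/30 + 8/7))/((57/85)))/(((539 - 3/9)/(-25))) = -179775/429856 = -0.42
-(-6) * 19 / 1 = 114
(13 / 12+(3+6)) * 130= 7865 / 6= 1310.83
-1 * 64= -64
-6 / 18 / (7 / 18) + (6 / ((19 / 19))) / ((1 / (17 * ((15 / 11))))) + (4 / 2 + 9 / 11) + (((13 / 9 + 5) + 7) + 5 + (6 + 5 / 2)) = 232843 / 1386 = 168.00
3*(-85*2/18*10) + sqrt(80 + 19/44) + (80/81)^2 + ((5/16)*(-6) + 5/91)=-1357349725/4776408 + sqrt(38929)/22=-275.21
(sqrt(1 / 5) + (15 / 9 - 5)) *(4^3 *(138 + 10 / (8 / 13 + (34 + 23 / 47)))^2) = -5630453189877760 / 1380178803 + 563045318987776 *sqrt(5) / 2300298005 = -3532186.28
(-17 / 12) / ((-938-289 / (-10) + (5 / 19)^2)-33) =1805 / 1200258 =0.00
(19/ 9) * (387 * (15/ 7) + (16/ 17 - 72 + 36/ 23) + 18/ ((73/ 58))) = 1634.20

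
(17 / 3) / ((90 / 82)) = 697 / 135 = 5.16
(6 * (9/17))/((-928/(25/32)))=-675/252416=-0.00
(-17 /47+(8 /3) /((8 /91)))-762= -103216 /141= -732.03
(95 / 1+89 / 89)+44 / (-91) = 8692 / 91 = 95.52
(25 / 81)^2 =625 / 6561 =0.10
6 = 6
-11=-11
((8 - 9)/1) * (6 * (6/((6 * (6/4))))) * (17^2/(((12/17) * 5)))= -4913/15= -327.53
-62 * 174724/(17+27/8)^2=-693304832/26569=-26094.50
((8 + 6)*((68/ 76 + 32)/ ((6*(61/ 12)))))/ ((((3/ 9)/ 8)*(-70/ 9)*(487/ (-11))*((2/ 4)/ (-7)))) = -8316000/ 564433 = -14.73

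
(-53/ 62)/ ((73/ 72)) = -1908/ 2263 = -0.84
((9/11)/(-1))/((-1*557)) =9/6127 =0.00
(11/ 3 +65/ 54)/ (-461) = -263/ 24894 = -0.01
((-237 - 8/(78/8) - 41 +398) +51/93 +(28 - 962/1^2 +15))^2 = 933774342400/1461681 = 638835.93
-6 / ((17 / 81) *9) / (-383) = 54 / 6511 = 0.01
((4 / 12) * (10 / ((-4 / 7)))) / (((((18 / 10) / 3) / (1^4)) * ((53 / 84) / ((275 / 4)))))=-336875 / 318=-1059.36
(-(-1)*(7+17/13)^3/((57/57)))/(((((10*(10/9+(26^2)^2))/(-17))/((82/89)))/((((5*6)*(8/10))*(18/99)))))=-189652161024/22115141103055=-0.01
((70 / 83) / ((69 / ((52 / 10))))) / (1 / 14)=5096 / 5727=0.89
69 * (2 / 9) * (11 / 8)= 21.08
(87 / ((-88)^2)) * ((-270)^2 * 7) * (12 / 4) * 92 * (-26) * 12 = -59734952550 / 121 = -493677293.80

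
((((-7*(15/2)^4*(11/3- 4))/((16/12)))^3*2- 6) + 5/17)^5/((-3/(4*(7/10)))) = -1734957299315733308347819502290724157194581995811017261883238673493487014378543220881840657/411960428990536448666588864839680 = -4211465901147483104723729000000000000000000000000000000000.00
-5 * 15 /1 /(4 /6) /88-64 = -11489 /176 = -65.28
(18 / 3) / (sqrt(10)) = 3 * sqrt(10) / 5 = 1.90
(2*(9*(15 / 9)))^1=30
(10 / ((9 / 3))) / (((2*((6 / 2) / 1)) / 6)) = 10 / 3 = 3.33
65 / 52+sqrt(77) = 5 / 4+sqrt(77) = 10.02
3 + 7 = 10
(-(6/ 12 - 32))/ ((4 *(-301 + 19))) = -21/ 752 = -0.03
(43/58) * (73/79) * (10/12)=15695/27492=0.57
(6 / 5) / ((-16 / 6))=-9 / 20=-0.45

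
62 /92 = 31 /46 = 0.67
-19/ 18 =-1.06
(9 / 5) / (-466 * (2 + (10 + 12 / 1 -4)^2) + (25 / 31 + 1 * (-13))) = -0.00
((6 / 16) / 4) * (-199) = -597 / 32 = -18.66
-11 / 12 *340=-935 / 3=-311.67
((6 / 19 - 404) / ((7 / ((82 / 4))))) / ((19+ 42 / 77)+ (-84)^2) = -133045 / 796271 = -0.17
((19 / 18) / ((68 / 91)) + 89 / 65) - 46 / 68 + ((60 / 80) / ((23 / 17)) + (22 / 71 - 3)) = -232721 / 7642440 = -0.03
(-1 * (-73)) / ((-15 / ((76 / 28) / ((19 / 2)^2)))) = -0.15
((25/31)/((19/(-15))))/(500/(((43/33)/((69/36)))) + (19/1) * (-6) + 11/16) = -258000/252116149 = -0.00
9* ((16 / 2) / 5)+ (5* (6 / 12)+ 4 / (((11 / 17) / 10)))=8659 / 110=78.72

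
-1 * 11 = -11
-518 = -518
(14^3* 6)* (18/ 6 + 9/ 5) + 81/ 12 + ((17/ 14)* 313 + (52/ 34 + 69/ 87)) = 5481316059/ 69020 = 79416.34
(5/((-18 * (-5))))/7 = 0.01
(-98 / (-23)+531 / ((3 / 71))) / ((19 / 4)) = 1156556 / 437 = 2646.58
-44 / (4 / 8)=-88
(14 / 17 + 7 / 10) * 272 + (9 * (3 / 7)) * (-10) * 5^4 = -23692.74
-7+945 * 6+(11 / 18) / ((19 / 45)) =215249 / 38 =5664.45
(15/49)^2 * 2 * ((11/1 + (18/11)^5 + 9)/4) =82134450/55240493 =1.49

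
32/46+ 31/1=729/23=31.70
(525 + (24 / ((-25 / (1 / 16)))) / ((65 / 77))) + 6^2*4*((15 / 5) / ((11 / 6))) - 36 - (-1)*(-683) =1485959 / 35750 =41.57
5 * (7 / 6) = 35 / 6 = 5.83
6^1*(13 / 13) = 6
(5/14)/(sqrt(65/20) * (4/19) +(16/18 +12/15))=1543275/6929426 - 192375 * sqrt(13)/13858852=0.17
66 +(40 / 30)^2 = 610 / 9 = 67.78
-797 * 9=-7173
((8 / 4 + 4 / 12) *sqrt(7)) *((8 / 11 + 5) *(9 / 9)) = 147 *sqrt(7) / 11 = 35.36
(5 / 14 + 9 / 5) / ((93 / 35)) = 151 / 186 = 0.81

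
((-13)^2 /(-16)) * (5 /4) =-845 /64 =-13.20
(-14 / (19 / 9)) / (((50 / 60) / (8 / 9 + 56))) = -43008 / 95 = -452.72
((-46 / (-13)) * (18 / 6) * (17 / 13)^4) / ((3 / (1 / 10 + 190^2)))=693476783983 / 1856465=373546.92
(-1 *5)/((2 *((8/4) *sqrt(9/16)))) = -5/3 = -1.67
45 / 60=3 / 4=0.75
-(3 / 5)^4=-81 / 625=-0.13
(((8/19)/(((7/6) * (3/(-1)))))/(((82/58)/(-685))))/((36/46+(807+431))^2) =10508585/276669564437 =0.00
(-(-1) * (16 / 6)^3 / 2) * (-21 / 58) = -896 / 261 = -3.43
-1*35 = -35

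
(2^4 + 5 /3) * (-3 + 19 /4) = 371 /12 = 30.92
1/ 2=0.50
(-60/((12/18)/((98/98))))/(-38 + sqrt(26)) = 45 * sqrt(26)/709 + 1710/709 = 2.74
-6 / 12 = -1 / 2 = -0.50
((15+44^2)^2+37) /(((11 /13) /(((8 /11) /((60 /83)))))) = 4525781.38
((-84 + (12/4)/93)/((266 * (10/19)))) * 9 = -23427/4340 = -5.40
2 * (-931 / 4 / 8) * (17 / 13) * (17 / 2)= -269059 / 416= -646.78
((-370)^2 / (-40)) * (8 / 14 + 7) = -362785 / 14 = -25913.21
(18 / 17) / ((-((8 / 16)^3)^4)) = -73728 / 17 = -4336.94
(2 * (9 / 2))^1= 9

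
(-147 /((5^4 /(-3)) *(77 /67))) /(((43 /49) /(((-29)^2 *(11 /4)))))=1618.08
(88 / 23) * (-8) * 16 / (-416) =352 / 299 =1.18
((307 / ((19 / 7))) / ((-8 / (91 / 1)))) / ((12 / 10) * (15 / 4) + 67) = -15043 / 836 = -17.99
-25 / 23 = -1.09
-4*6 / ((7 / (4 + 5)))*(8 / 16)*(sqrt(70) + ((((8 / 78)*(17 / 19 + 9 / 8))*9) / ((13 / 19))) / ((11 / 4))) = -108*sqrt(70) / 7-198936 / 13013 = -144.37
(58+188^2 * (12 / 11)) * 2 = 849532 / 11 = 77230.18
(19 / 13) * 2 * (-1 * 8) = -304 / 13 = -23.38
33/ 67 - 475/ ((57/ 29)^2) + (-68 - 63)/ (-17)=-22350677/ 194769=-114.75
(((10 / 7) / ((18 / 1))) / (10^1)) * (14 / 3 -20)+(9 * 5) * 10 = 85027 / 189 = 449.88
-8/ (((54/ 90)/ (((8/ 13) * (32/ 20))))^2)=-32768/ 1521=-21.54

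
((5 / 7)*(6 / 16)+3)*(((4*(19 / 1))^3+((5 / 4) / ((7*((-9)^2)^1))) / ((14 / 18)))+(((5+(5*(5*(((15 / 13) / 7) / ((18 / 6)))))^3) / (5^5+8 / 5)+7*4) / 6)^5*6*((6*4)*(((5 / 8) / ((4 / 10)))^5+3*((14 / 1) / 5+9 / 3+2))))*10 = 1299832919235584123248596508220121028420037456216840679309728711 / 3659426586675648489620257198272521217451775717678824704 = 355201255.84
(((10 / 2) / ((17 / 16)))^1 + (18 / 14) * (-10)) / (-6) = 1.36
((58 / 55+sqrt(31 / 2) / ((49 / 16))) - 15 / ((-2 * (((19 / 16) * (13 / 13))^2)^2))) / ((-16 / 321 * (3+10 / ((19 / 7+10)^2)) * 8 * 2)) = -43977795883869 / 22251153499520 - 2542641 * sqrt(62) / 38028704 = -2.50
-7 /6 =-1.17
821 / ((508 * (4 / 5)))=4105 / 2032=2.02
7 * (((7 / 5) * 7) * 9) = 3087 / 5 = 617.40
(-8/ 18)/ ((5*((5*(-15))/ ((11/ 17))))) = 44/ 57375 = 0.00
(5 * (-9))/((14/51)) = -2295/14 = -163.93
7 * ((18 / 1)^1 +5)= 161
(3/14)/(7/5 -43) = -15/2912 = -0.01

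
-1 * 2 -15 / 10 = -7 / 2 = -3.50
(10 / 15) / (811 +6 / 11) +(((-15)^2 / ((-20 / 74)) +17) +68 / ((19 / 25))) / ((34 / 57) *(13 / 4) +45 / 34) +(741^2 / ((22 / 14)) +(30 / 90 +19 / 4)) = 433564870352025 / 1241602868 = 349197.70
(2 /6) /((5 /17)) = 17 /15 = 1.13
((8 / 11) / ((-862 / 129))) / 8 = -129 / 9482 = -0.01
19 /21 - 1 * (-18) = 397 /21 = 18.90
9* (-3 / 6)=-9 / 2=-4.50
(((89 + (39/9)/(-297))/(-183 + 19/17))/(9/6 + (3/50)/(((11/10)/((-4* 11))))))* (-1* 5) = -16848275/6198687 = -2.72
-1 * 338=-338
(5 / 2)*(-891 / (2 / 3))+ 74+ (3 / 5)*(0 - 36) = -65777 / 20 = -3288.85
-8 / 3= -2.67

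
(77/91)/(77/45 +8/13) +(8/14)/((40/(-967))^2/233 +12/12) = 1941060484933/2075717389599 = 0.94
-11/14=-0.79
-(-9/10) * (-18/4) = -81/20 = -4.05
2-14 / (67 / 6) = 50 / 67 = 0.75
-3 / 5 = -0.60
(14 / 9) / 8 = 7 / 36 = 0.19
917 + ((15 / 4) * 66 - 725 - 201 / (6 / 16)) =-193 / 2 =-96.50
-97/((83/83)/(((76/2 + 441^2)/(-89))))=18868343/89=212003.85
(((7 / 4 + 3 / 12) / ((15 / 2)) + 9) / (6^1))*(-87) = -4031 / 30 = -134.37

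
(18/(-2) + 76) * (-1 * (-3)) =201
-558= -558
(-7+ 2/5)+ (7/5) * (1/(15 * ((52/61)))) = -25313/3900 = -6.49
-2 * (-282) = 564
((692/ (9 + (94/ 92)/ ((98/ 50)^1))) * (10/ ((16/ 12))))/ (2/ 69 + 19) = 807179940/ 28178293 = 28.65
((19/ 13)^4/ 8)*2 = 130321/ 114244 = 1.14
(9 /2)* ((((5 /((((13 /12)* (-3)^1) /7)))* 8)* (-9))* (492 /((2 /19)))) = 212012640 /13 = 16308664.62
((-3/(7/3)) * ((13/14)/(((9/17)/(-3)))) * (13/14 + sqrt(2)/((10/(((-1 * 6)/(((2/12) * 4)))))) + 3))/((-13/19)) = -53295/1372 + 8721 * sqrt(2)/980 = -26.26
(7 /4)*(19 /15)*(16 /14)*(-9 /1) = -114 /5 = -22.80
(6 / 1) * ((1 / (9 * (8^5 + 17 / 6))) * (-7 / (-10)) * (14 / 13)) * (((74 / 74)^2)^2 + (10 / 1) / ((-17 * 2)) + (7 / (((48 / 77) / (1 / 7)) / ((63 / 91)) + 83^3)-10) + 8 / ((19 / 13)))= -0.00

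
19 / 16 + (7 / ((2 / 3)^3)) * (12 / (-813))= 0.84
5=5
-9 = -9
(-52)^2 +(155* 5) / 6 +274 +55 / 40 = 74605 / 24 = 3108.54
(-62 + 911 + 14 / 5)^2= 18139081 / 25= 725563.24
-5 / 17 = -0.29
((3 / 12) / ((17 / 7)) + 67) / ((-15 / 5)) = -1521 / 68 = -22.37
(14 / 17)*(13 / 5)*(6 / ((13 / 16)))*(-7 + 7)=0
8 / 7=1.14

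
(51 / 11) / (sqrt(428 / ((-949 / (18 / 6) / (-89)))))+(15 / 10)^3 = 17 * sqrt(27111981) / 209506+27 / 8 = 3.80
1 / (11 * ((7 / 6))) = 6 / 77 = 0.08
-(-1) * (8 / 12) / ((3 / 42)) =28 / 3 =9.33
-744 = -744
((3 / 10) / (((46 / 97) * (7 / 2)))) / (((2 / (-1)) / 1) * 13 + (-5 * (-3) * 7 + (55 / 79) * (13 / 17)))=130271 / 57322440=0.00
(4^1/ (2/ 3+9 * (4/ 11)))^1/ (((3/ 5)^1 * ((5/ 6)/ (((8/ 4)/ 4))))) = 66/ 65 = 1.02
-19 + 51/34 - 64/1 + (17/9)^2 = -12625/162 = -77.93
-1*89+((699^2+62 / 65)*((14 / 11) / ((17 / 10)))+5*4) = 889087817 / 2431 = 365729.25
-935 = -935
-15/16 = -0.94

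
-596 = -596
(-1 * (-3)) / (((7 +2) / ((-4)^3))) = -64 / 3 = -21.33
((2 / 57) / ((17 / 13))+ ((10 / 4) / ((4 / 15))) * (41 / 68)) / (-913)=-0.01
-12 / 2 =-6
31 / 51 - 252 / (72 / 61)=-21715 / 102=-212.89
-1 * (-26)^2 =-676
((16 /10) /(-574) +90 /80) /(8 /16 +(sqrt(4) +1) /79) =1017757 /487900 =2.09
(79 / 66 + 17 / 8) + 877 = 880.32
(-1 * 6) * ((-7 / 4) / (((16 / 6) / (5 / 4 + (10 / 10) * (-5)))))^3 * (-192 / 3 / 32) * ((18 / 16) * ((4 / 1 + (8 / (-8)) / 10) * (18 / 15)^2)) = 1129.96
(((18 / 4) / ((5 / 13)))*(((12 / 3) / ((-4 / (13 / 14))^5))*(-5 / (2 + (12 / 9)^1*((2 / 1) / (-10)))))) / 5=10024911 / 550731776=0.02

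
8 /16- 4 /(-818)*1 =413 /818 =0.50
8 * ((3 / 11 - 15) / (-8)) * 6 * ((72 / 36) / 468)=54 / 143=0.38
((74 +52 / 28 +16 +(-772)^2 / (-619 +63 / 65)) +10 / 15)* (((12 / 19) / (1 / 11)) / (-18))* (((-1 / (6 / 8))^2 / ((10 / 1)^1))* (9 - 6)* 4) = 11767423424 / 16392915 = 717.84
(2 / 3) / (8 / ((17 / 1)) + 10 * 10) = 17 / 2562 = 0.01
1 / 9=0.11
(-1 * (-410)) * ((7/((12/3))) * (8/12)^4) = 11480/81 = 141.73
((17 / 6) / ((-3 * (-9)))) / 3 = 17 / 486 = 0.03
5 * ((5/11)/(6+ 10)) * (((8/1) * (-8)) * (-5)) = 500/11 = 45.45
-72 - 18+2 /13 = -1168 /13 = -89.85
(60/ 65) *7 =84/ 13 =6.46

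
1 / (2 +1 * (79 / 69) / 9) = 621 / 1321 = 0.47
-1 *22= -22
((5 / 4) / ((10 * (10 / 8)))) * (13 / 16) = 13 / 160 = 0.08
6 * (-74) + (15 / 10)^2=-1767 / 4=-441.75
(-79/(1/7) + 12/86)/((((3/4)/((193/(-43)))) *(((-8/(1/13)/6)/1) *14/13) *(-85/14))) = 4588189/157165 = 29.19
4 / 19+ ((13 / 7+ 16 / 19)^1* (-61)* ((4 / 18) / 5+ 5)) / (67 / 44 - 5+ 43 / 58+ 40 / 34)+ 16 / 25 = 540023542384 / 1012272975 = 533.48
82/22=41/11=3.73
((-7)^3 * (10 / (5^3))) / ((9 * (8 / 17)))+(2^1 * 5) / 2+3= 1369 / 900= 1.52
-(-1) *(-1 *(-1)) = 1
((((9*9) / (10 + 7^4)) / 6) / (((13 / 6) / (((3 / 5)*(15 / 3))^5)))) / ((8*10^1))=0.01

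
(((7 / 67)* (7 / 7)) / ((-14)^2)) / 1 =1 / 1876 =0.00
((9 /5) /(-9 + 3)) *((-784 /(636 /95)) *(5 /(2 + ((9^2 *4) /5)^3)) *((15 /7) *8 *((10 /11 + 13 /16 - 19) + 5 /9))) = -11009490625 /59487817026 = -0.19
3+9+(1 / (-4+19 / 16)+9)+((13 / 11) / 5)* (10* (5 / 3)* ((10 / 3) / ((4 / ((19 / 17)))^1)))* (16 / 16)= 204598 / 8415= 24.31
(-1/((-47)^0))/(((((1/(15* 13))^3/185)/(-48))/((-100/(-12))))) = 548700750000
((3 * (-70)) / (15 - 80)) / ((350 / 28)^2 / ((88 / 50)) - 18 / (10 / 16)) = 36960 / 686153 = 0.05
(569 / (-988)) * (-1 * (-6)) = -1707 / 494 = -3.46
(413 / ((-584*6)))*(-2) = 413 / 1752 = 0.24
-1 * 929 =-929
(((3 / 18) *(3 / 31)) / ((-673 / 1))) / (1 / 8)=-4 / 20863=-0.00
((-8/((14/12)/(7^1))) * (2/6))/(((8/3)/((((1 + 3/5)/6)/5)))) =-8/25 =-0.32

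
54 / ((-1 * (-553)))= 54 / 553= 0.10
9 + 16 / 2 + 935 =952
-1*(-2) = 2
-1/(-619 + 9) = 1/610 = 0.00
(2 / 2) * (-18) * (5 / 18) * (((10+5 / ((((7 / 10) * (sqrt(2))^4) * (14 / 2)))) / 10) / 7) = -1005 / 1372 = -0.73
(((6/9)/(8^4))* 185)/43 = 185/264192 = 0.00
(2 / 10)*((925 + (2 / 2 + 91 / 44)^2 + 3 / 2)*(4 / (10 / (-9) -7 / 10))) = -16307361 / 39446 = -413.41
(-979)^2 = 958441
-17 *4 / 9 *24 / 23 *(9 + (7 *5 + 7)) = -402.09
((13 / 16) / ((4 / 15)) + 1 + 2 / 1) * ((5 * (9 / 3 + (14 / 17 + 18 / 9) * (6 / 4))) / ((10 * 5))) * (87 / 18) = 460143 / 21760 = 21.15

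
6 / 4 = 3 / 2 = 1.50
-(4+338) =-342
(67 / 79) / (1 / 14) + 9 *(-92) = -64474 / 79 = -816.13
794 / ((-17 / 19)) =-887.41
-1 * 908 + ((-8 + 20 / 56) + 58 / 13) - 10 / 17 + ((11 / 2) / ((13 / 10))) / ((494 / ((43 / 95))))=-6619483554 / 7260071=-911.77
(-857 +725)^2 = 17424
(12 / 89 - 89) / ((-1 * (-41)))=-7909 / 3649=-2.17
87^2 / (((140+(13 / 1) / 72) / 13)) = 7084584 / 10093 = 701.93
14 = 14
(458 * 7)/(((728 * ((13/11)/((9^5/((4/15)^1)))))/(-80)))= -11155832325/169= -66010842.16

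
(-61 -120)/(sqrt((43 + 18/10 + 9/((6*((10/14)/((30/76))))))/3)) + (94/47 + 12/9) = -43.08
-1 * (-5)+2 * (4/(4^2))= 11/2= 5.50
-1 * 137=-137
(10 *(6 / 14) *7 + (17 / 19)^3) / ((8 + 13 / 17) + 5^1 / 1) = 3581611 / 1605006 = 2.23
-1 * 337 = -337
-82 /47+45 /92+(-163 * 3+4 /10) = -10590677 /21620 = -489.86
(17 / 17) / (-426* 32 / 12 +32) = -0.00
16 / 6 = 8 / 3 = 2.67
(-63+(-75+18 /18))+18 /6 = -134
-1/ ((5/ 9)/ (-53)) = 477/ 5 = 95.40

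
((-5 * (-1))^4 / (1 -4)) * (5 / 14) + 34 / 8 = -5893 / 84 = -70.15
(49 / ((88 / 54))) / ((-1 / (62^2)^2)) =-444297557.45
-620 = -620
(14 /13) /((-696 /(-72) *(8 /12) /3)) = 0.50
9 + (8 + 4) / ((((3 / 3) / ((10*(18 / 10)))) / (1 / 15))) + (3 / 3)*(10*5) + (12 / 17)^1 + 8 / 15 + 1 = 19288 / 255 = 75.64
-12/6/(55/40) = -16/11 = -1.45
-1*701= -701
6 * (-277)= -1662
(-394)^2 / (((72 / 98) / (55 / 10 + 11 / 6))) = 41836102 / 27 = 1549485.26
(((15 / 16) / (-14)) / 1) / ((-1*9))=5 / 672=0.01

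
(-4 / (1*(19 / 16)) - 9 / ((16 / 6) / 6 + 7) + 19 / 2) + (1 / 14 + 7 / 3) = 195883 / 26733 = 7.33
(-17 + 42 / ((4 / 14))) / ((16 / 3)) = 24.38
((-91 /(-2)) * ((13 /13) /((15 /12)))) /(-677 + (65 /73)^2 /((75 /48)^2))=-4849390 /90150061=-0.05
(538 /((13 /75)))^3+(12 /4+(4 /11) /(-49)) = 29902022249.24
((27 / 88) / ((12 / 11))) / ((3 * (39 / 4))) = 1 / 104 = 0.01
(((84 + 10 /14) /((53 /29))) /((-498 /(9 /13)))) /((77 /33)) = -154773 /5604326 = -0.03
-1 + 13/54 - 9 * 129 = -62735/54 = -1161.76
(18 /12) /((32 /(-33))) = -1.55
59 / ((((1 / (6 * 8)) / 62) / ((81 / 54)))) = 263376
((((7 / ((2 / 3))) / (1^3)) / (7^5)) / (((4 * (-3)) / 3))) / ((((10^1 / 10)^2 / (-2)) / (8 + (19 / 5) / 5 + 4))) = 957 / 240100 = 0.00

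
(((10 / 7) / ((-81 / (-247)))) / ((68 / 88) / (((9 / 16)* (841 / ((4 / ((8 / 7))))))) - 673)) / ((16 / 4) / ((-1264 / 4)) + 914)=-0.00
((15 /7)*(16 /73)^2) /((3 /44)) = 56320 /37303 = 1.51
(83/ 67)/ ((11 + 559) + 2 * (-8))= 83/ 37118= 0.00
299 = 299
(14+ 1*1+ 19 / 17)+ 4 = 342 / 17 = 20.12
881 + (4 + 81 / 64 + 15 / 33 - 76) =570747 / 704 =810.72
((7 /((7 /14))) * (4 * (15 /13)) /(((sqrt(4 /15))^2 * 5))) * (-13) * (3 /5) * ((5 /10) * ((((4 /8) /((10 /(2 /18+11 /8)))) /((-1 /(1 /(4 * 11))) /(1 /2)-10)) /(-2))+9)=-15241281 /4480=-3402.07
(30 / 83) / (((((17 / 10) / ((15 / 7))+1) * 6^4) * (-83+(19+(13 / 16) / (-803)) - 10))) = -0.00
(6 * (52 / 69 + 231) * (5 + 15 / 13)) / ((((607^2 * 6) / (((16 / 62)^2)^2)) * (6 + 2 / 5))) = 818739200 / 305222538869313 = 0.00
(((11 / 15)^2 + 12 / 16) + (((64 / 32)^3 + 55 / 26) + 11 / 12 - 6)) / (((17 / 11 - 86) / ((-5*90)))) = 33.67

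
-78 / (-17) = 78 / 17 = 4.59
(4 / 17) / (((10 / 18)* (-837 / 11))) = -44 / 7905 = -0.01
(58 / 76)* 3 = 87 / 38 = 2.29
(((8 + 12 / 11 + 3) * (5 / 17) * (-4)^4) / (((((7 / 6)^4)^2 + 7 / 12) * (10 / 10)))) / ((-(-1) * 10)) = 22.67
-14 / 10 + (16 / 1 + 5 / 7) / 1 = 536 / 35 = 15.31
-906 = -906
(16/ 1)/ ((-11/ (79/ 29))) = -1264/ 319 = -3.96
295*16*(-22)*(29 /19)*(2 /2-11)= 30113600 /19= 1584926.32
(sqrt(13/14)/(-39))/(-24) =sqrt(182)/13104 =0.00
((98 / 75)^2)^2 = 92236816 / 31640625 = 2.92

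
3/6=1/2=0.50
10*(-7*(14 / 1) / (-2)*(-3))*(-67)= 98490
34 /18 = 17 /9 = 1.89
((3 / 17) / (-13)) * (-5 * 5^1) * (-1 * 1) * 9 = -675 / 221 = -3.05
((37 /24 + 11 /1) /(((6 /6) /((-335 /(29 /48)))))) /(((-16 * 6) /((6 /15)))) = 28.98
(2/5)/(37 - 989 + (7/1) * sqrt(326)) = -136/317975 - sqrt(326)/317975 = -0.00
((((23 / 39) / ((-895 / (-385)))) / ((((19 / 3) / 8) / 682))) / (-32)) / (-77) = 7843 / 88426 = 0.09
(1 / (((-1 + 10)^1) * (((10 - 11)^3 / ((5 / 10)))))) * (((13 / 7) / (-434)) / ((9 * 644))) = 0.00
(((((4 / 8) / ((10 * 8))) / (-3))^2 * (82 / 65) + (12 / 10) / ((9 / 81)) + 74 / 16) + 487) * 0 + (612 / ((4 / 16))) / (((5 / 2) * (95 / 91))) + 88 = 487336 / 475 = 1025.97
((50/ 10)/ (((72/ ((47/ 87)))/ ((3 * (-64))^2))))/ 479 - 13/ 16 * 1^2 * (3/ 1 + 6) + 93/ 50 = -42760813/ 16669200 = -2.57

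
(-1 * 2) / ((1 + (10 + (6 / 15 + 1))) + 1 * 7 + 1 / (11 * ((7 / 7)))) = -55 / 536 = -0.10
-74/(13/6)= -444/13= -34.15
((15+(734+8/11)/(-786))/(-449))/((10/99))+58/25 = 2955472/1470475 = 2.01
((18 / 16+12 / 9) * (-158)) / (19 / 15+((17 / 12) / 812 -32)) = 12.64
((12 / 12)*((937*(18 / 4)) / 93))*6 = 8433 / 31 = 272.03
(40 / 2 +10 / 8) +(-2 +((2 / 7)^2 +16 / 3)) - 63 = -22541 / 588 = -38.34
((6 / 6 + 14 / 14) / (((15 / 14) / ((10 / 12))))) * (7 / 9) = 98 / 81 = 1.21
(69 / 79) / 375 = 23 / 9875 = 0.00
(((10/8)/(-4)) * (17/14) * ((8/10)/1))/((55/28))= -0.15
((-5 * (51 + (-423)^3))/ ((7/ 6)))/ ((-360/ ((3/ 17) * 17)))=-18921729/ 7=-2703104.14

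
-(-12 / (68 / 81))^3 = 2920.60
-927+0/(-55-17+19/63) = -927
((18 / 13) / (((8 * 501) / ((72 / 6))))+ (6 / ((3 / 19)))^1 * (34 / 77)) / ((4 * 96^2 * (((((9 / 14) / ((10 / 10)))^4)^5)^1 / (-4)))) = -32748569911769624913280000 / 2613034879449646650270129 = -12.53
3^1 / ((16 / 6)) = 9 / 8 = 1.12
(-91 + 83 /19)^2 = 2709316 /361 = 7505.03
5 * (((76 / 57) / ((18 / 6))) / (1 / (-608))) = -12160 / 9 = -1351.11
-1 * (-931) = 931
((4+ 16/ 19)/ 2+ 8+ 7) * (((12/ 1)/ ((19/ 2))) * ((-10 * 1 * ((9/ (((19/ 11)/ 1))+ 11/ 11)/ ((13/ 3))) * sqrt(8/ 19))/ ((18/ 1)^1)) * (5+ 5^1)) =-31246400 * sqrt(38)/ 1694173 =-113.69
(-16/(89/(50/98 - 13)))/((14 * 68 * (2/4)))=144/30527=0.00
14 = 14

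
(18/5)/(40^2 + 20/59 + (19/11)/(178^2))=370132488/164538186005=0.00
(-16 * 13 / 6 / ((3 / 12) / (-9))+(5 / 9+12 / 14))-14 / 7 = 78587 / 63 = 1247.41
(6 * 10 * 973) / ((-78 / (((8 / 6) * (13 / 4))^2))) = -126490 / 9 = -14054.44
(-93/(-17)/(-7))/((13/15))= -1395/1547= -0.90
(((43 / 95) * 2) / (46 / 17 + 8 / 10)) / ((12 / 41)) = 29971 / 33972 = 0.88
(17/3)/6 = 17/18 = 0.94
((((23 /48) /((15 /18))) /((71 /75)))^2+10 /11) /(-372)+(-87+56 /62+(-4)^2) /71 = -1307918299 /1320177408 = -0.99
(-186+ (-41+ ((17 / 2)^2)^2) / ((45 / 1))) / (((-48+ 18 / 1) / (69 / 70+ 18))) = 4523473 / 100800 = 44.88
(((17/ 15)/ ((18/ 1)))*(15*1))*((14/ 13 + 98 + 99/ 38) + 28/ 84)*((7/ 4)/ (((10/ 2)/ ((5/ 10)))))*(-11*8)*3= -197903783/ 44460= -4451.28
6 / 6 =1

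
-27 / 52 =-0.52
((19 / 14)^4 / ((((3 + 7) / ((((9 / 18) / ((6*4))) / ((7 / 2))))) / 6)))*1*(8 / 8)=130321 / 10756480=0.01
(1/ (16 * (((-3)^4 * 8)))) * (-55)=-55/ 10368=-0.01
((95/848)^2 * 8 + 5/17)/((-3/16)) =-200955/95506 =-2.10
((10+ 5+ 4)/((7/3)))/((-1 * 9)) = -19/21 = -0.90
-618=-618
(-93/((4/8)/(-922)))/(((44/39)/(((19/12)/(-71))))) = -10589631/3124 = -3389.77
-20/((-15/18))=24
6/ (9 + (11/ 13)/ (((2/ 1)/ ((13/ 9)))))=108/ 173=0.62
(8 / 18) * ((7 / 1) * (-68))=-1904 / 9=-211.56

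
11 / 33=1 / 3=0.33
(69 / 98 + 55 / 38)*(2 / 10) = 2003 / 4655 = 0.43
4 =4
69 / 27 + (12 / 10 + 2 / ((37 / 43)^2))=397771 / 61605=6.46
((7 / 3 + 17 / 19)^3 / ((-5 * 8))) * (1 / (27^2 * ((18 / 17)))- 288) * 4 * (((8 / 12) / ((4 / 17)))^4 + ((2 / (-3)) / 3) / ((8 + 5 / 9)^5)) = 875366124559619167503832 / 14021021283769770039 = 62432.41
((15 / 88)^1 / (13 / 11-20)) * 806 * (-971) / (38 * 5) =391313 / 10488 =37.31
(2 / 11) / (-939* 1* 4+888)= -1 / 15774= -0.00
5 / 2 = 2.50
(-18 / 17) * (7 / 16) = -63 / 136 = -0.46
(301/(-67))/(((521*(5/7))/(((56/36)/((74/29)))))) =-427721/58120155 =-0.01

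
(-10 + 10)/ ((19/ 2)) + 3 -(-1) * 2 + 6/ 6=6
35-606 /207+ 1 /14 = 31051 /966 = 32.14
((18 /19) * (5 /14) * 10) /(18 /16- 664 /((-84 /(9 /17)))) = 4080 /6403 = 0.64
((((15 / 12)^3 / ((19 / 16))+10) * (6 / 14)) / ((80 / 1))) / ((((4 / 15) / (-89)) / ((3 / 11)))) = -2126655 / 374528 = -5.68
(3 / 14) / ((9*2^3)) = 1 / 336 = 0.00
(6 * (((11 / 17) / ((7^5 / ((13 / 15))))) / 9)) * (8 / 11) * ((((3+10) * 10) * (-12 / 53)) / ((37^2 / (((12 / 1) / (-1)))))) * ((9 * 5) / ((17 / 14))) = 7787520 / 50346504173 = 0.00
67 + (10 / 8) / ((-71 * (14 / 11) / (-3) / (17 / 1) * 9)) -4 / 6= 264053 / 3976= 66.41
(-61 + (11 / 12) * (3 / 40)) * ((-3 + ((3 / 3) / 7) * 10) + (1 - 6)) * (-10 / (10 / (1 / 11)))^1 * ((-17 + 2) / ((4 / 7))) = 672681 / 704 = 955.51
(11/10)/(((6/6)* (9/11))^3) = 14641/7290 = 2.01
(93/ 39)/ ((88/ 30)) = 465/ 572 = 0.81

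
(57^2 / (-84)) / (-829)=1083 / 23212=0.05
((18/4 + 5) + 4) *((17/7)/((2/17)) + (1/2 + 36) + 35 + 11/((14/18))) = 10044/7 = 1434.86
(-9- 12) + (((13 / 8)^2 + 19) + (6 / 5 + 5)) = 2189 / 320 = 6.84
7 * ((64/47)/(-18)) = -224/423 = -0.53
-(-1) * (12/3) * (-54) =-216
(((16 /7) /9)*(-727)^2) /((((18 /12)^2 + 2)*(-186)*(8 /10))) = -21141160 /99603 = -212.25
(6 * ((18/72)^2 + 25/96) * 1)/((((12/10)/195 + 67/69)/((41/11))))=28502175/3856688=7.39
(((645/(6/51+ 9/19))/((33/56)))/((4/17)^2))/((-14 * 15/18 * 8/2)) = -12041763/16808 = -716.43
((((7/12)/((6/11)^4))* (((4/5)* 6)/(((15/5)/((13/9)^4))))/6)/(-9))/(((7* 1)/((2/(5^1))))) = -0.05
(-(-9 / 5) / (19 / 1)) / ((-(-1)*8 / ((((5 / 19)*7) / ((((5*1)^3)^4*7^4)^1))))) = 9 / 241841796875000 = 0.00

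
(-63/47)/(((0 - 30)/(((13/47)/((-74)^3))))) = -0.00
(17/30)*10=17/3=5.67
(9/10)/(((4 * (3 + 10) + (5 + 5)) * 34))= 9/21080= 0.00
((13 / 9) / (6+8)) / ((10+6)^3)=13 / 516096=0.00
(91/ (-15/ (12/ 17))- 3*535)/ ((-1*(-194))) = -136789/ 16490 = -8.30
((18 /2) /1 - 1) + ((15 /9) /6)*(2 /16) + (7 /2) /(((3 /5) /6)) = 6197 /144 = 43.03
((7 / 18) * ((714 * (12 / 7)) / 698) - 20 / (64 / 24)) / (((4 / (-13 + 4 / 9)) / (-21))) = -3764369 / 8376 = -449.42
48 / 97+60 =60.49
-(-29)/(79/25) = 725/79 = 9.18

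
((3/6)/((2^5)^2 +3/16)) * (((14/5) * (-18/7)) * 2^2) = -1152/81935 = -0.01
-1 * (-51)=51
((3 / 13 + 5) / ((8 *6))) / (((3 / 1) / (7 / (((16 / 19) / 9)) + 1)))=20621 / 7488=2.75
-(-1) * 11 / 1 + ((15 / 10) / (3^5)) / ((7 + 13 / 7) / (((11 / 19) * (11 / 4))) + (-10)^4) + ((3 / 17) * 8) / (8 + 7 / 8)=18491636162665 / 1657094336208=11.16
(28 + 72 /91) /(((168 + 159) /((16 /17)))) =41920 /505869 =0.08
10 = 10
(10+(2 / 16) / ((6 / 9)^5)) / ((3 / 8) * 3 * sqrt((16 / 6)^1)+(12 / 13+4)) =72878 / 28205 - 1421121 * sqrt(6) / 3610240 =1.62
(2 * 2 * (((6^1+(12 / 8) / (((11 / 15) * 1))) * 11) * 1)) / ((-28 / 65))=-11505 / 14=-821.79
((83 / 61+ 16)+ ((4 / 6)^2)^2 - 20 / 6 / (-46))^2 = 4014412960000 / 12914731449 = 310.84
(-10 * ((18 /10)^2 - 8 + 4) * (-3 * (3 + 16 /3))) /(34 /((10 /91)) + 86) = -950 /1977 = -0.48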